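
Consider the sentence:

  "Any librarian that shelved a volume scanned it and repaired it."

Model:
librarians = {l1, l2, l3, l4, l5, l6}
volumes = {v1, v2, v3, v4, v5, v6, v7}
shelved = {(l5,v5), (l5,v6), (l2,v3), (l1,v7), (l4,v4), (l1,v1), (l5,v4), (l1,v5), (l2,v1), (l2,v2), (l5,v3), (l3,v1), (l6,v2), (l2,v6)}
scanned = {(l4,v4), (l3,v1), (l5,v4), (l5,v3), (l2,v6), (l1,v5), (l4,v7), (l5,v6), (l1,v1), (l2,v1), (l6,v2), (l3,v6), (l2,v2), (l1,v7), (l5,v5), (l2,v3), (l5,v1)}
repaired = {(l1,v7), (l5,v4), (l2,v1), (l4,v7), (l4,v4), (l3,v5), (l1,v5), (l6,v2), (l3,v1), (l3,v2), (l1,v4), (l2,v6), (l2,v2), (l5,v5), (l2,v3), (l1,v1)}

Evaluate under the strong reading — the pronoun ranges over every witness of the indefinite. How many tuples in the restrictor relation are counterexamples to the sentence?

"it" takes "a volume" as antecedent — a donkey pronoun bound across the clause boundary.
Strong reading: for every (l,v) with shelved(l,v), scanned(l,v) ∧ repaired(l,v).
Restrictor pairs: (l1,v1) ✓  (l1,v5) ✓  (l1,v7) ✓  (l2,v1) ✓  (l2,v2) ✓  (l2,v3) ✓  (l2,v6) ✓  (l3,v1) ✓  (l4,v4) ✓  (l5,v3) ✗  (l5,v4) ✓  (l5,v5) ✓  (l5,v6) ✗  (l6,v2) ✓
Counterexamples (restrictor pairs failing the scope): 2.

2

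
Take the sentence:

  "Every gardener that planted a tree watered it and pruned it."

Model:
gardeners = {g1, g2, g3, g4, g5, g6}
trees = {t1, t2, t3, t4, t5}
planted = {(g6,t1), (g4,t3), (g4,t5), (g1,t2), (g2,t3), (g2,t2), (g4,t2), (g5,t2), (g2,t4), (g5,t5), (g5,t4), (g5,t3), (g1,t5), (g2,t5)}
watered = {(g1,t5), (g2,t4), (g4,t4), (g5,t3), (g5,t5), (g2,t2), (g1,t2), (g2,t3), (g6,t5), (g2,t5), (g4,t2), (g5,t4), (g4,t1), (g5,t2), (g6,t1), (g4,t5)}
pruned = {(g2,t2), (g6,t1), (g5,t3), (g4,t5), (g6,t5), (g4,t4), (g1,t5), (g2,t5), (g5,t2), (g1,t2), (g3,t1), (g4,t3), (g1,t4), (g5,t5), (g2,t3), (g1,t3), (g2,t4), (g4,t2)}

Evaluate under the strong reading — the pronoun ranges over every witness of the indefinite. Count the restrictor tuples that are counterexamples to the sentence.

"it" takes "a tree" as antecedent — a donkey pronoun bound across the clause boundary.
Strong reading: for every (g,t) with planted(g,t), watered(g,t) ∧ pruned(g,t).
Restrictor pairs: (g1,t2) ✓  (g1,t5) ✓  (g2,t2) ✓  (g2,t3) ✓  (g2,t4) ✓  (g2,t5) ✓  (g4,t2) ✓  (g4,t3) ✗  (g4,t5) ✓  (g5,t2) ✓  (g5,t3) ✓  (g5,t4) ✗  (g5,t5) ✓  (g6,t1) ✓
Counterexamples (restrictor pairs failing the scope): 2.

2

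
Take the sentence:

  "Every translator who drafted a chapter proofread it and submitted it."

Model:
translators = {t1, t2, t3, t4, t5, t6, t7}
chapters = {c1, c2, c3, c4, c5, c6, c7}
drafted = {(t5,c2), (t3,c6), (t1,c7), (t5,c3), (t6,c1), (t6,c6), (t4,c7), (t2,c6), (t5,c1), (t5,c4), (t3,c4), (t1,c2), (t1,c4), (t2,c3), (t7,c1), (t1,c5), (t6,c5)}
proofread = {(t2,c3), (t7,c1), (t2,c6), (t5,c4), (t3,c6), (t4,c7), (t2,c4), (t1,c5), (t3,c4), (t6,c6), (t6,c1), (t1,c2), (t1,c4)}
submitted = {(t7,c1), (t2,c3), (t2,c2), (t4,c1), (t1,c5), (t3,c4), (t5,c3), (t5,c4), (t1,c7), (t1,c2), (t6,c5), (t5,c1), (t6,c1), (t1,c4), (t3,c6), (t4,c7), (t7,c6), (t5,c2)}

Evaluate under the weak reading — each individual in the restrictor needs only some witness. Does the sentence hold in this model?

"it" takes "a chapter" as antecedent — a donkey pronoun bound across the clause boundary.
Weak reading: every translator t with some drafted-chapter has at least one drafted-chapter c such that proofread(t,c) ∧ submitted(t,c).
Per translator: t1:✓  t2:✓  t3:✓  t4:✓  t5:✓  t6:✓  t7:✓
Every translator in the restrictor has a witness.

True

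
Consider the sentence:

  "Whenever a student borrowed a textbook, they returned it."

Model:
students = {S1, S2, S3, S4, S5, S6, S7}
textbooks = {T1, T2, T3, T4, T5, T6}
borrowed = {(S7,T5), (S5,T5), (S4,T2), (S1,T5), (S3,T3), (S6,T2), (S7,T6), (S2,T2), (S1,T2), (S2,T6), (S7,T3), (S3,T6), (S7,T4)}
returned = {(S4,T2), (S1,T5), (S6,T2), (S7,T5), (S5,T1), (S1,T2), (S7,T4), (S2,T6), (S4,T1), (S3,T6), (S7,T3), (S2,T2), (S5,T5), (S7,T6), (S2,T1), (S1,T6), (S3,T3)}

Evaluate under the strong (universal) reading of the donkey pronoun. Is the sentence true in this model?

True

"it" takes "a textbook" as antecedent — a donkey pronoun bound across the clause boundary.
Strong reading: for every (s,t) with borrowed(s,t), returned(s,t).
Restrictor pairs: (S1,T2) ✓  (S1,T5) ✓  (S2,T2) ✓  (S2,T6) ✓  (S3,T3) ✓  (S3,T6) ✓  (S4,T2) ✓  (S5,T5) ✓  (S6,T2) ✓  (S7,T3) ✓  (S7,T4) ✓  (S7,T5) ✓  (S7,T6) ✓
Every restrictor pair satisfies the scope.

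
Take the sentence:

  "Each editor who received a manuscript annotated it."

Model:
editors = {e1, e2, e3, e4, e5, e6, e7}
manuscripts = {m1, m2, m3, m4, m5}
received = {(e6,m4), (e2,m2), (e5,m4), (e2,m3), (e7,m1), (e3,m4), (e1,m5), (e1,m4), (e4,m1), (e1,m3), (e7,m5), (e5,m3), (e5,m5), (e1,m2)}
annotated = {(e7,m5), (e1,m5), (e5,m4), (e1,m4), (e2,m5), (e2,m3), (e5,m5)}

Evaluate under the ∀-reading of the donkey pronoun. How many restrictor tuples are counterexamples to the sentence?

"it" takes "a manuscript" as antecedent — a donkey pronoun bound across the clause boundary.
Strong reading: for every (e,m) with received(e,m), annotated(e,m).
Restrictor pairs: (e1,m2) ✗  (e1,m3) ✗  (e1,m4) ✓  (e1,m5) ✓  (e2,m2) ✗  (e2,m3) ✓  (e3,m4) ✗  (e4,m1) ✗  (e5,m3) ✗  (e5,m4) ✓  (e5,m5) ✓  (e6,m4) ✗  (e7,m1) ✗  (e7,m5) ✓
Counterexamples (restrictor pairs failing the scope): 8.

8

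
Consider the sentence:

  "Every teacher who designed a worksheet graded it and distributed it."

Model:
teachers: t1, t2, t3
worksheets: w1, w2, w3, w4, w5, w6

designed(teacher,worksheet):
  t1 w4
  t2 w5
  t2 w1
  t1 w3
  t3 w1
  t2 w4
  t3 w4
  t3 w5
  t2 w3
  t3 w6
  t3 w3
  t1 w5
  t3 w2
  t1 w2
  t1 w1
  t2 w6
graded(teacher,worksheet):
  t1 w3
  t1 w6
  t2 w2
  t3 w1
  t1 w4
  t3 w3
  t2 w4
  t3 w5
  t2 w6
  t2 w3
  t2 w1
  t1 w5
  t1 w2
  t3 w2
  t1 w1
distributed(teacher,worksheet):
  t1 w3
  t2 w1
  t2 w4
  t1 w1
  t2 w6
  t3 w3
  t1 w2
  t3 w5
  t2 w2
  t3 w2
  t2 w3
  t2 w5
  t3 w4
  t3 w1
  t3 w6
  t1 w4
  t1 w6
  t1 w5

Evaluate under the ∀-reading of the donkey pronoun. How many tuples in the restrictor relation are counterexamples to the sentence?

3

"it" takes "a worksheet" as antecedent — a donkey pronoun bound across the clause boundary.
Strong reading: for every (t,w) with designed(t,w), graded(t,w) ∧ distributed(t,w).
Restrictor pairs: (t1,w1) ✓  (t1,w2) ✓  (t1,w3) ✓  (t1,w4) ✓  (t1,w5) ✓  (t2,w1) ✓  (t2,w3) ✓  (t2,w4) ✓  (t2,w5) ✗  (t2,w6) ✓  (t3,w1) ✓  (t3,w2) ✓  (t3,w3) ✓  (t3,w4) ✗  (t3,w5) ✓  (t3,w6) ✗
Counterexamples (restrictor pairs failing the scope): 3.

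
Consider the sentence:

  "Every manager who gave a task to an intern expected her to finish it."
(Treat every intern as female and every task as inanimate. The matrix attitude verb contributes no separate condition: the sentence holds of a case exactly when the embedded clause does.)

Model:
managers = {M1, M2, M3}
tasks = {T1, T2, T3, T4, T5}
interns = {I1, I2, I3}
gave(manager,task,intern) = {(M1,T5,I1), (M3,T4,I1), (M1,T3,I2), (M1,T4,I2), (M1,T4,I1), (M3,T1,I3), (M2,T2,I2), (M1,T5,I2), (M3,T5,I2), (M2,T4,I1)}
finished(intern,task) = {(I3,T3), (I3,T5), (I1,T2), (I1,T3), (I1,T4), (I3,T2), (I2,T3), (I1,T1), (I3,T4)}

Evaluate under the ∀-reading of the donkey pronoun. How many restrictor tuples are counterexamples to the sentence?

6

"her" takes "an intern" as antecedent and "it" takes "a task"; both are donkey pronouns co-varying with the restrictor.
Strong reading: for every (m,t,i) with gave(m,t,i), finished(i,t).
Restrictor triples: (M1,T3,I2)→finished(I2,T3) ✓  (M1,T4,I1)→finished(I1,T4) ✓  (M1,T4,I2)→finished(I2,T4) ✗  (M1,T5,I1)→finished(I1,T5) ✗  (M1,T5,I2)→finished(I2,T5) ✗  (M2,T2,I2)→finished(I2,T2) ✗  (M2,T4,I1)→finished(I1,T4) ✓  (M3,T1,I3)→finished(I3,T1) ✗  (M3,T4,I1)→finished(I1,T4) ✓  (M3,T5,I2)→finished(I2,T5) ✗
Counterexamples (restrictor triples failing the scope): 6.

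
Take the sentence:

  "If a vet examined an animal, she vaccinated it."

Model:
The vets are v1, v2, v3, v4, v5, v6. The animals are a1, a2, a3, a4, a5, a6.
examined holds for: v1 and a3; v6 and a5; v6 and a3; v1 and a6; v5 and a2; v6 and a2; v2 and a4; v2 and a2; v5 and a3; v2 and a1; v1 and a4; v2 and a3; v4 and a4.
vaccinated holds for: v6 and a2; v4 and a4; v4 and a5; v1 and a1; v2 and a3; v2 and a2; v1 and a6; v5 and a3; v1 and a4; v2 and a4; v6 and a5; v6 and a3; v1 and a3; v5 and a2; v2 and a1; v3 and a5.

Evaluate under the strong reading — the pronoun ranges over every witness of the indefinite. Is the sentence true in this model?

True

"it" takes "an animal" as antecedent — a donkey pronoun bound across the clause boundary.
Strong reading: for every (v,a) with examined(v,a), vaccinated(v,a).
Restrictor pairs: (v1,a3) ✓  (v1,a4) ✓  (v1,a6) ✓  (v2,a1) ✓  (v2,a2) ✓  (v2,a3) ✓  (v2,a4) ✓  (v4,a4) ✓  (v5,a2) ✓  (v5,a3) ✓  (v6,a2) ✓  (v6,a3) ✓  (v6,a5) ✓
Every restrictor pair satisfies the scope.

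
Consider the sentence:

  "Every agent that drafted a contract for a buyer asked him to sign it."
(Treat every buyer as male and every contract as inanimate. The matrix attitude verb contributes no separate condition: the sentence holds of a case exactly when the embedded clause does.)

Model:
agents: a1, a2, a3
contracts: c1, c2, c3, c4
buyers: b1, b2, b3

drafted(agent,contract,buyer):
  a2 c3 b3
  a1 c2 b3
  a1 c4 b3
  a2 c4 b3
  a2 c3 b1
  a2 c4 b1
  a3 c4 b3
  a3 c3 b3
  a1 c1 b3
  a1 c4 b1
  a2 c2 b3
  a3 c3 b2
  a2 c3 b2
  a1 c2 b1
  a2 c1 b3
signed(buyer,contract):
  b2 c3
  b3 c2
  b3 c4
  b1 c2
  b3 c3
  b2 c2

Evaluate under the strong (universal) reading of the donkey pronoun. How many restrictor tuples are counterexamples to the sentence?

"him" takes "a buyer" as antecedent and "it" takes "a contract"; both are donkey pronouns co-varying with the restrictor.
Strong reading: for every (a,c,b) with drafted(a,c,b), signed(b,c).
Restrictor triples: (a1,c1,b3)→signed(b3,c1) ✗  (a1,c2,b1)→signed(b1,c2) ✓  (a1,c2,b3)→signed(b3,c2) ✓  (a1,c4,b1)→signed(b1,c4) ✗  (a1,c4,b3)→signed(b3,c4) ✓  (a2,c1,b3)→signed(b3,c1) ✗  (a2,c2,b3)→signed(b3,c2) ✓  (a2,c3,b1)→signed(b1,c3) ✗  (a2,c3,b2)→signed(b2,c3) ✓  (a2,c3,b3)→signed(b3,c3) ✓  (a2,c4,b1)→signed(b1,c4) ✗  (a2,c4,b3)→signed(b3,c4) ✓  (a3,c3,b2)→signed(b2,c3) ✓  (a3,c3,b3)→signed(b3,c3) ✓  (a3,c4,b3)→signed(b3,c4) ✓
Counterexamples (restrictor triples failing the scope): 5.

5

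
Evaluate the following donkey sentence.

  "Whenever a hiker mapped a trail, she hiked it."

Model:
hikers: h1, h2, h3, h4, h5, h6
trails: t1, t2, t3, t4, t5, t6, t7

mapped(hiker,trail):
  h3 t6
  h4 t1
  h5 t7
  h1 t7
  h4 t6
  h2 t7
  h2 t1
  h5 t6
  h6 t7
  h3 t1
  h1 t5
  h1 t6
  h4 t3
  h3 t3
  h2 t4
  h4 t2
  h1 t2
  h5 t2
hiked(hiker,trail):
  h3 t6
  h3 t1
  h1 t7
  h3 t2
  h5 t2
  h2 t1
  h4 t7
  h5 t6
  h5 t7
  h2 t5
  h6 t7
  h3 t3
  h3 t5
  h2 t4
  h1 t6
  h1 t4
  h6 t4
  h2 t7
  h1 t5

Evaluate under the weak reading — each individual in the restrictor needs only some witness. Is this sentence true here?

"it" takes "a trail" as antecedent — a donkey pronoun bound across the clause boundary.
Weak reading: every hiker h with some mapped-trail has at least one mapped-trail t such that hiked(h,t).
Per hiker: h1:✓  h2:✓  h3:✓  h4:✗  h5:✓  h6:✓
h4 has no witness among its mapped-trails.

False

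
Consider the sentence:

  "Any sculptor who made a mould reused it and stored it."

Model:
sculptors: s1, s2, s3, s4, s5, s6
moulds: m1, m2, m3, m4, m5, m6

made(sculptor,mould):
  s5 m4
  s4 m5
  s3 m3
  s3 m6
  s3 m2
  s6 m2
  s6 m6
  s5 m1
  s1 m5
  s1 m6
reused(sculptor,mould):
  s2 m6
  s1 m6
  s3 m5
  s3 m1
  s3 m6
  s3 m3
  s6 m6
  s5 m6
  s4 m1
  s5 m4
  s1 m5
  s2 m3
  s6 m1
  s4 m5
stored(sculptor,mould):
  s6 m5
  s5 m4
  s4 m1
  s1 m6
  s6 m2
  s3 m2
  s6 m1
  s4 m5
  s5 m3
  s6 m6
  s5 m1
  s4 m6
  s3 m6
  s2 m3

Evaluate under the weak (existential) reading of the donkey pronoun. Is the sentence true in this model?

True

"it" takes "a mould" as antecedent — a donkey pronoun bound across the clause boundary.
Weak reading: every sculptor s with some made-mould has at least one made-mould m such that reused(s,m) ∧ stored(s,m).
Per sculptor: s1:✓  s3:✓  s4:✓  s5:✓  s6:✓
Every sculptor in the restrictor has a witness.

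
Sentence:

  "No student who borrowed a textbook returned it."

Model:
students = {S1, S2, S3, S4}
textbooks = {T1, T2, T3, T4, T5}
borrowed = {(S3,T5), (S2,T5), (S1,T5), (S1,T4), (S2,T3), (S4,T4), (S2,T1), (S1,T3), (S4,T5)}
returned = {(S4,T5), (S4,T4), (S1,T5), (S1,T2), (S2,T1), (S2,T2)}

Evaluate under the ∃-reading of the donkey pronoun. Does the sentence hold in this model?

False

"it" takes "a textbook" as antecedent — a donkey pronoun bound across the clause boundary.
Truth condition: for no (s,t) with borrowed(s,t) does returned(s,t) hold.
Restrictor pairs — does the scope hold? (S1,T3):fails  (S1,T4):fails  (S1,T5):holds  (S2,T1):holds  (S2,T3):fails  (S2,T5):fails  (S3,T5):fails  (S4,T4):holds  (S4,T5):holds
Scope holds for 4 pair(s), so the sentence is false.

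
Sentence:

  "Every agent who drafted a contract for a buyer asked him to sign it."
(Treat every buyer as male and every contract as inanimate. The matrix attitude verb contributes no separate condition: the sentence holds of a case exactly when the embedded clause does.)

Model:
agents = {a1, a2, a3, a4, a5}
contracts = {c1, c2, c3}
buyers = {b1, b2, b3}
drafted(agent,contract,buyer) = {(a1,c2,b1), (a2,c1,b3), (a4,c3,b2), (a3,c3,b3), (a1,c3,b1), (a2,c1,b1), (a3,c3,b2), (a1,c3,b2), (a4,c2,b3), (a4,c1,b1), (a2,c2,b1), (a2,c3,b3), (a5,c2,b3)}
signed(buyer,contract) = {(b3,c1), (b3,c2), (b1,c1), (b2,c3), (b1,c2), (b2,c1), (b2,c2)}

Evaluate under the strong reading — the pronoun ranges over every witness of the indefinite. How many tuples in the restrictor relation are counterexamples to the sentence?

"him" takes "a buyer" as antecedent and "it" takes "a contract"; both are donkey pronouns co-varying with the restrictor.
Strong reading: for every (a,c,b) with drafted(a,c,b), signed(b,c).
Restrictor triples: (a1,c2,b1)→signed(b1,c2) ✓  (a1,c3,b1)→signed(b1,c3) ✗  (a1,c3,b2)→signed(b2,c3) ✓  (a2,c1,b1)→signed(b1,c1) ✓  (a2,c1,b3)→signed(b3,c1) ✓  (a2,c2,b1)→signed(b1,c2) ✓  (a2,c3,b3)→signed(b3,c3) ✗  (a3,c3,b2)→signed(b2,c3) ✓  (a3,c3,b3)→signed(b3,c3) ✗  (a4,c1,b1)→signed(b1,c1) ✓  (a4,c2,b3)→signed(b3,c2) ✓  (a4,c3,b2)→signed(b2,c3) ✓  (a5,c2,b3)→signed(b3,c2) ✓
Counterexamples (restrictor triples failing the scope): 3.

3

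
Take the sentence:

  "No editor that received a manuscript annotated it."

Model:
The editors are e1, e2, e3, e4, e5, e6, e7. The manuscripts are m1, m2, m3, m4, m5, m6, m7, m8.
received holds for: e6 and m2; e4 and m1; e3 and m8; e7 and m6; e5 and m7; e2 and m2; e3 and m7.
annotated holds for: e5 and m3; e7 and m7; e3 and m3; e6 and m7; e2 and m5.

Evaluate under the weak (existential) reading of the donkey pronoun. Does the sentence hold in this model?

True

"it" takes "a manuscript" as antecedent — a donkey pronoun bound across the clause boundary.
Truth condition: for no (e,m) with received(e,m) does annotated(e,m) hold.
Restrictor pairs — does the scope hold? (e2,m2):fails  (e3,m7):fails  (e3,m8):fails  (e4,m1):fails  (e5,m7):fails  (e6,m2):fails  (e7,m6):fails
Scope holds for no restrictor pair, so the sentence is true.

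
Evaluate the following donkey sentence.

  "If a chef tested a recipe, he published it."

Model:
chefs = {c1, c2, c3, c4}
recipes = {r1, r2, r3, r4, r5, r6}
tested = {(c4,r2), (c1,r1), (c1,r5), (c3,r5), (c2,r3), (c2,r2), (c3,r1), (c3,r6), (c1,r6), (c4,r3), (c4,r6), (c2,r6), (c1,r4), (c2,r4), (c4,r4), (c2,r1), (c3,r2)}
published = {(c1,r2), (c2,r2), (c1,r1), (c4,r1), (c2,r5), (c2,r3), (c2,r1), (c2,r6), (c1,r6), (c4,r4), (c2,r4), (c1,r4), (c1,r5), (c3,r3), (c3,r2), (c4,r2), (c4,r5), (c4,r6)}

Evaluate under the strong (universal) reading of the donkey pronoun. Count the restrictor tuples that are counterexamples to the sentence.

4

"it" takes "a recipe" as antecedent — a donkey pronoun bound across the clause boundary.
Strong reading: for every (c,r) with tested(c,r), published(c,r).
Restrictor pairs: (c1,r1) ✓  (c1,r4) ✓  (c1,r5) ✓  (c1,r6) ✓  (c2,r1) ✓  (c2,r2) ✓  (c2,r3) ✓  (c2,r4) ✓  (c2,r6) ✓  (c3,r1) ✗  (c3,r2) ✓  (c3,r5) ✗  (c3,r6) ✗  (c4,r2) ✓  (c4,r3) ✗  (c4,r4) ✓  (c4,r6) ✓
Counterexamples (restrictor pairs failing the scope): 4.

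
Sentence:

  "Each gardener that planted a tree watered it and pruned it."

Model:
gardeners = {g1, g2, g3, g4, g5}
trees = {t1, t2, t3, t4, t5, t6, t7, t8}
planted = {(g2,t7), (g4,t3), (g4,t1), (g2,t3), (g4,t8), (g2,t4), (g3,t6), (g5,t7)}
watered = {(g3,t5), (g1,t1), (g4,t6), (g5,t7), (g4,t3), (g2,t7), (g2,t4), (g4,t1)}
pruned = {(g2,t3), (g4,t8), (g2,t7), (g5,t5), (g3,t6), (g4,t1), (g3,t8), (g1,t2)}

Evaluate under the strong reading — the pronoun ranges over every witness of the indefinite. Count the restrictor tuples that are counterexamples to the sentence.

6

"it" takes "a tree" as antecedent — a donkey pronoun bound across the clause boundary.
Strong reading: for every (g,t) with planted(g,t), watered(g,t) ∧ pruned(g,t).
Restrictor pairs: (g2,t3) ✗  (g2,t4) ✗  (g2,t7) ✓  (g3,t6) ✗  (g4,t1) ✓  (g4,t3) ✗  (g4,t8) ✗  (g5,t7) ✗
Counterexamples (restrictor pairs failing the scope): 6.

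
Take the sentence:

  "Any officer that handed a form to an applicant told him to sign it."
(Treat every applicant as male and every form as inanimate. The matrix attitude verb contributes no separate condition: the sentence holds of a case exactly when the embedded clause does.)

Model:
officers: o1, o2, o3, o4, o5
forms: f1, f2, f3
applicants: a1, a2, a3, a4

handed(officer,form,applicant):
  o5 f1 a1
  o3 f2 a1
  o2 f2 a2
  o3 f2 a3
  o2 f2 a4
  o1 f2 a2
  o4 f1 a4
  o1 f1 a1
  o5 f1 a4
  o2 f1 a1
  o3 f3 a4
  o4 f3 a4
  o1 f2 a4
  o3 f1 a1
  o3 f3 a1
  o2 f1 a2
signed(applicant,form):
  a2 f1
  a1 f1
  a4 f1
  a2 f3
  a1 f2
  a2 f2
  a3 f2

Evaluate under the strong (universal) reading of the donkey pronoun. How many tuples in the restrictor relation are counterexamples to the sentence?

5

"him" takes "an applicant" as antecedent and "it" takes "a form"; both are donkey pronouns co-varying with the restrictor.
Strong reading: for every (o,f,a) with handed(o,f,a), signed(a,f).
Restrictor triples: (o1,f1,a1)→signed(a1,f1) ✓  (o1,f2,a2)→signed(a2,f2) ✓  (o1,f2,a4)→signed(a4,f2) ✗  (o2,f1,a1)→signed(a1,f1) ✓  (o2,f1,a2)→signed(a2,f1) ✓  (o2,f2,a2)→signed(a2,f2) ✓  (o2,f2,a4)→signed(a4,f2) ✗  (o3,f1,a1)→signed(a1,f1) ✓  (o3,f2,a1)→signed(a1,f2) ✓  (o3,f2,a3)→signed(a3,f2) ✓  (o3,f3,a1)→signed(a1,f3) ✗  (o3,f3,a4)→signed(a4,f3) ✗  (o4,f1,a4)→signed(a4,f1) ✓  (o4,f3,a4)→signed(a4,f3) ✗  (o5,f1,a1)→signed(a1,f1) ✓  (o5,f1,a4)→signed(a4,f1) ✓
Counterexamples (restrictor triples failing the scope): 5.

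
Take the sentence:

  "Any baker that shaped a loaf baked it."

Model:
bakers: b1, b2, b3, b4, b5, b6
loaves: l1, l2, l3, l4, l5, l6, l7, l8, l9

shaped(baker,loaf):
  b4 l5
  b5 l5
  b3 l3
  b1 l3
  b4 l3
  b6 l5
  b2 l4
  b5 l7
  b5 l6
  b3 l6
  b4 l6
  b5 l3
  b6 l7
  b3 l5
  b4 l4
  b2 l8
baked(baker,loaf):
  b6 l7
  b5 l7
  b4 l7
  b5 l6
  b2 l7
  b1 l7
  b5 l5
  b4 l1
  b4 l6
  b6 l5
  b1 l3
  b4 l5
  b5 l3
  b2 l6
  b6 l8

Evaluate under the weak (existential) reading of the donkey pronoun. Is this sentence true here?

"it" takes "a loaf" as antecedent — a donkey pronoun bound across the clause boundary.
Weak reading: every baker b with some shaped-loaf has at least one shaped-loaf l such that baked(b,l).
Per baker: b1:✓  b2:✗  b3:✗  b4:✓  b5:✓  b6:✓
b2 has no witness among its shaped-loaves.

False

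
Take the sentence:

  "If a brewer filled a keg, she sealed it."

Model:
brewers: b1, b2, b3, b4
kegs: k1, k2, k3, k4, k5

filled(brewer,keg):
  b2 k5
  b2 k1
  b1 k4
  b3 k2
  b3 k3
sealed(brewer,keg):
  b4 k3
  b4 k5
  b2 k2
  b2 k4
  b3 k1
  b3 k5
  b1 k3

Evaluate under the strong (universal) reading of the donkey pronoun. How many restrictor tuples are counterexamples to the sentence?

5

"it" takes "a keg" as antecedent — a donkey pronoun bound across the clause boundary.
Strong reading: for every (b,k) with filled(b,k), sealed(b,k).
Restrictor pairs: (b1,k4) ✗  (b2,k1) ✗  (b2,k5) ✗  (b3,k2) ✗  (b3,k3) ✗
Counterexamples (restrictor pairs failing the scope): 5.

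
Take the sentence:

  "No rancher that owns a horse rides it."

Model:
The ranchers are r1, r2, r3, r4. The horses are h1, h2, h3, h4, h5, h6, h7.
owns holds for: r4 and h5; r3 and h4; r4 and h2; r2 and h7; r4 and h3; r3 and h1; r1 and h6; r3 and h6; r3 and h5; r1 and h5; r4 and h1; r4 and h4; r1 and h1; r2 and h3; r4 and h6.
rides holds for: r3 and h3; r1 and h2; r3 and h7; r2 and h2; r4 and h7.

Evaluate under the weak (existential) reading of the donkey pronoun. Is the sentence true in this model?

"it" takes "a horse" as antecedent — a donkey pronoun bound across the clause boundary.
Truth condition: for no (r,h) with owns(r,h) does rides(r,h) hold.
Restrictor pairs — does the scope hold? (r1,h1):fails  (r1,h5):fails  (r1,h6):fails  (r2,h3):fails  (r2,h7):fails  (r3,h1):fails  (r3,h4):fails  (r3,h5):fails  (r3,h6):fails  (r4,h1):fails  (r4,h2):fails  (r4,h3):fails  (r4,h4):fails  (r4,h5):fails  (r4,h6):fails
Scope holds for no restrictor pair, so the sentence is true.

True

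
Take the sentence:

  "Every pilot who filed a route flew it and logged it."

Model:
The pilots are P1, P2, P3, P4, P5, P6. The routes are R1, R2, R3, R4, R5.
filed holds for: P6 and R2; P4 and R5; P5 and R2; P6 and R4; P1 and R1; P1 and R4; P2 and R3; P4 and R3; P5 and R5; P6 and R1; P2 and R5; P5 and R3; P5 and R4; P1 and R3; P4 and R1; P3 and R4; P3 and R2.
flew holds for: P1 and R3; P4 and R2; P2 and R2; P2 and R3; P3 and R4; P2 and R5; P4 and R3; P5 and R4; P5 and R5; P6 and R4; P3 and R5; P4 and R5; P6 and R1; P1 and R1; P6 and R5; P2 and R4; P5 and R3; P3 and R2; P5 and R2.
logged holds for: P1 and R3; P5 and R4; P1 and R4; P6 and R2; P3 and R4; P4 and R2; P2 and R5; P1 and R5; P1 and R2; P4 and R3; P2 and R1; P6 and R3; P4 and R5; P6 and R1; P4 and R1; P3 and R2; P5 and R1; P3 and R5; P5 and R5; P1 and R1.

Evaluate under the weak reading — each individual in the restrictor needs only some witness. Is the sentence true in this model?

"it" takes "a route" as antecedent — a donkey pronoun bound across the clause boundary.
Weak reading: every pilot p with some filed-route has at least one filed-route r such that flew(p,r) ∧ logged(p,r).
Per pilot: P1:✓  P2:✓  P3:✓  P4:✓  P5:✓  P6:✓
Every pilot in the restrictor has a witness.

True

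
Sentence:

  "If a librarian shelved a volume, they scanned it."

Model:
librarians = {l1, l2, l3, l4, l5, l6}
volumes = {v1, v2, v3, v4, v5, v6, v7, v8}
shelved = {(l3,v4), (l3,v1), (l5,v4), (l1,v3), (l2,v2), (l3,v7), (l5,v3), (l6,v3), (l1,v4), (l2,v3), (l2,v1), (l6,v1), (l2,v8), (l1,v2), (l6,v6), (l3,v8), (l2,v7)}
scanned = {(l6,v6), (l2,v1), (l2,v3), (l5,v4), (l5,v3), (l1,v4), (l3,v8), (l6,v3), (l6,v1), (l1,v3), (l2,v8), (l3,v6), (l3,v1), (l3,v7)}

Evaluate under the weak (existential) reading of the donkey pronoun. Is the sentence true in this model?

True

"it" takes "a volume" as antecedent — a donkey pronoun bound across the clause boundary.
Weak reading: every librarian l with some shelved-volume has at least one shelved-volume v such that scanned(l,v).
Per librarian: l1:✓  l2:✓  l3:✓  l5:✓  l6:✓
Every librarian in the restrictor has a witness.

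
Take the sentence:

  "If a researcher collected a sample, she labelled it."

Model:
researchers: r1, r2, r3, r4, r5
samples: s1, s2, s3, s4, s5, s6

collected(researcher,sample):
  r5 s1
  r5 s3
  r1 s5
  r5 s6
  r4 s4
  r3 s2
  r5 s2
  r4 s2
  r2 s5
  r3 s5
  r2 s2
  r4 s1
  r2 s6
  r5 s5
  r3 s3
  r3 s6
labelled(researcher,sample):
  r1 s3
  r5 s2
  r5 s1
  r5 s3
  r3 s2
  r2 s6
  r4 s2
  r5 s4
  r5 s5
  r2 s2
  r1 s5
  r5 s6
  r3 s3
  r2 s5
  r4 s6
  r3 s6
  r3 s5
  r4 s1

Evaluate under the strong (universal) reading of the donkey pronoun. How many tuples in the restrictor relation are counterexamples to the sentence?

"it" takes "a sample" as antecedent — a donkey pronoun bound across the clause boundary.
Strong reading: for every (r,s) with collected(r,s), labelled(r,s).
Restrictor pairs: (r1,s5) ✓  (r2,s2) ✓  (r2,s5) ✓  (r2,s6) ✓  (r3,s2) ✓  (r3,s3) ✓  (r3,s5) ✓  (r3,s6) ✓  (r4,s1) ✓  (r4,s2) ✓  (r4,s4) ✗  (r5,s1) ✓  (r5,s2) ✓  (r5,s3) ✓  (r5,s5) ✓  (r5,s6) ✓
Counterexamples (restrictor pairs failing the scope): 1.

1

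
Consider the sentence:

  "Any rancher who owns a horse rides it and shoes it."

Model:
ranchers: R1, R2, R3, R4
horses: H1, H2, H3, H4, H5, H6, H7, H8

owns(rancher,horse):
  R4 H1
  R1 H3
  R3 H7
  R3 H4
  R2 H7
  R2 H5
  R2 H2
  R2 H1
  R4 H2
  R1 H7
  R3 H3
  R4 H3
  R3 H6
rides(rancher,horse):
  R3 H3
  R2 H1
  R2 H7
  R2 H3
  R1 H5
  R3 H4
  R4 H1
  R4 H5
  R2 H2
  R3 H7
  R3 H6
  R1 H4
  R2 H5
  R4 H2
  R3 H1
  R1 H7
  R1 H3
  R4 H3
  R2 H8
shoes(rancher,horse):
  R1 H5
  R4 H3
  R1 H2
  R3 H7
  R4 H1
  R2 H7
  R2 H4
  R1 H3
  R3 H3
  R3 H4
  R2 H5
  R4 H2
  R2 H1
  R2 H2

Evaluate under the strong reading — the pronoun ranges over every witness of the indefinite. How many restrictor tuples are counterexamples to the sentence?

2

"it" takes "a horse" as antecedent — a donkey pronoun bound across the clause boundary.
Strong reading: for every (r,h) with owns(r,h), rides(r,h) ∧ shoes(r,h).
Restrictor pairs: (R1,H3) ✓  (R1,H7) ✗  (R2,H1) ✓  (R2,H2) ✓  (R2,H5) ✓  (R2,H7) ✓  (R3,H3) ✓  (R3,H4) ✓  (R3,H6) ✗  (R3,H7) ✓  (R4,H1) ✓  (R4,H2) ✓  (R4,H3) ✓
Counterexamples (restrictor pairs failing the scope): 2.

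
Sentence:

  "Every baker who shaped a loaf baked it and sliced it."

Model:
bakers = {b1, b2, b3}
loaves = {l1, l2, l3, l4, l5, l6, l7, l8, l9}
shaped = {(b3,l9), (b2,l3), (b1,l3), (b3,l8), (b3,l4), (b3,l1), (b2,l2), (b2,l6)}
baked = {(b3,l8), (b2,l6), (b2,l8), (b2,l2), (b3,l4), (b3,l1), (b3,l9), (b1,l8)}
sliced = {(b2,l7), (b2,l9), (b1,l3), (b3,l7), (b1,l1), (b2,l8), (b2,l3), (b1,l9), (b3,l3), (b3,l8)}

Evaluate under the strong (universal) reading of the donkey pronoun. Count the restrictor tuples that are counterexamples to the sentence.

"it" takes "a loaf" as antecedent — a donkey pronoun bound across the clause boundary.
Strong reading: for every (b,l) with shaped(b,l), baked(b,l) ∧ sliced(b,l).
Restrictor pairs: (b1,l3) ✗  (b2,l2) ✗  (b2,l3) ✗  (b2,l6) ✗  (b3,l1) ✗  (b3,l4) ✗  (b3,l8) ✓  (b3,l9) ✗
Counterexamples (restrictor pairs failing the scope): 7.

7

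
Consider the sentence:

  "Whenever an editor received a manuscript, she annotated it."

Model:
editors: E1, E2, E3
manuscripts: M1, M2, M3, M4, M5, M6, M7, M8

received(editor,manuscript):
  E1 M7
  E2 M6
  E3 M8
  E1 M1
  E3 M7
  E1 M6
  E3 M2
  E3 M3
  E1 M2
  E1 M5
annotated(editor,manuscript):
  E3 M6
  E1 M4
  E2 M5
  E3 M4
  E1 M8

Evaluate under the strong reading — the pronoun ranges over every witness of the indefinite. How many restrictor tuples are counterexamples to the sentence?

10

"it" takes "a manuscript" as antecedent — a donkey pronoun bound across the clause boundary.
Strong reading: for every (e,m) with received(e,m), annotated(e,m).
Restrictor pairs: (E1,M1) ✗  (E1,M2) ✗  (E1,M5) ✗  (E1,M6) ✗  (E1,M7) ✗  (E2,M6) ✗  (E3,M2) ✗  (E3,M3) ✗  (E3,M7) ✗  (E3,M8) ✗
Counterexamples (restrictor pairs failing the scope): 10.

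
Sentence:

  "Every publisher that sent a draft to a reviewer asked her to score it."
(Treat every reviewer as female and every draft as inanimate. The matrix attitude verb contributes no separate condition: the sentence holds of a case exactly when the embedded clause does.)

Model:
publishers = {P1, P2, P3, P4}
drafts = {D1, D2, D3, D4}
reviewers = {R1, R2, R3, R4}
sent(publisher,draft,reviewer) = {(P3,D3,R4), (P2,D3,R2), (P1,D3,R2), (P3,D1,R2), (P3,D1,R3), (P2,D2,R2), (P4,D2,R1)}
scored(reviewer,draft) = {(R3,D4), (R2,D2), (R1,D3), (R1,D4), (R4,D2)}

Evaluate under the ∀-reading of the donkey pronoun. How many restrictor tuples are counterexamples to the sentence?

6

"her" takes "a reviewer" as antecedent and "it" takes "a draft"; both are donkey pronouns co-varying with the restrictor.
Strong reading: for every (p,d,r) with sent(p,d,r), scored(r,d).
Restrictor triples: (P1,D3,R2)→scored(R2,D3) ✗  (P2,D2,R2)→scored(R2,D2) ✓  (P2,D3,R2)→scored(R2,D3) ✗  (P3,D1,R2)→scored(R2,D1) ✗  (P3,D1,R3)→scored(R3,D1) ✗  (P3,D3,R4)→scored(R4,D3) ✗  (P4,D2,R1)→scored(R1,D2) ✗
Counterexamples (restrictor triples failing the scope): 6.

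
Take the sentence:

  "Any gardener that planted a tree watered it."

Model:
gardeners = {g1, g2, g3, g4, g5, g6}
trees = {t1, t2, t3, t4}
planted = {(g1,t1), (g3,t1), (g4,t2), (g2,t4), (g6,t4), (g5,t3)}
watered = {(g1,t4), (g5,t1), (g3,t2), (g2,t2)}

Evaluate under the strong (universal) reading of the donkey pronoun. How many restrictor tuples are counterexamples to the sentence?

"it" takes "a tree" as antecedent — a donkey pronoun bound across the clause boundary.
Strong reading: for every (g,t) with planted(g,t), watered(g,t).
Restrictor pairs: (g1,t1) ✗  (g2,t4) ✗  (g3,t1) ✗  (g4,t2) ✗  (g5,t3) ✗  (g6,t4) ✗
Counterexamples (restrictor pairs failing the scope): 6.

6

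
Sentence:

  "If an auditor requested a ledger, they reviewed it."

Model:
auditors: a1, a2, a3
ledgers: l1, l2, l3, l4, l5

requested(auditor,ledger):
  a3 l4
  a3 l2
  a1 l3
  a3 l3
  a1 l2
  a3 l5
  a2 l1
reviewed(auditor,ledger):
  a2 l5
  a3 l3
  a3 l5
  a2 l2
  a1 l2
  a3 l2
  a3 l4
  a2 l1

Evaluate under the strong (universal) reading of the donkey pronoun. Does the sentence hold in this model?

False

"it" takes "a ledger" as antecedent — a donkey pronoun bound across the clause boundary.
Strong reading: for every (a,l) with requested(a,l), reviewed(a,l).
Restrictor pairs: (a1,l2) ✓  (a1,l3) ✗  (a2,l1) ✓  (a3,l2) ✓  (a3,l3) ✓  (a3,l4) ✓  (a3,l5) ✓
Counterexample: (a1,l3) is in requested but fails the scope.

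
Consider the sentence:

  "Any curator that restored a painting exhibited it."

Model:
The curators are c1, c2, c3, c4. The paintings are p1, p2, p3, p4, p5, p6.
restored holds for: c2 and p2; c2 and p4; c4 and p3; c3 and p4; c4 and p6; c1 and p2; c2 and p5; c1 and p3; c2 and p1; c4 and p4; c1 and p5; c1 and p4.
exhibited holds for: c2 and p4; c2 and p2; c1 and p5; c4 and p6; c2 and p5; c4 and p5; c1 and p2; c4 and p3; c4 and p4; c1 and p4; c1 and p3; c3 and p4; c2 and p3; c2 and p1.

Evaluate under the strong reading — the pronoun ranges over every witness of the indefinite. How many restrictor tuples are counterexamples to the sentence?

0

"it" takes "a painting" as antecedent — a donkey pronoun bound across the clause boundary.
Strong reading: for every (c,p) with restored(c,p), exhibited(c,p).
Restrictor pairs: (c1,p2) ✓  (c1,p3) ✓  (c1,p4) ✓  (c1,p5) ✓  (c2,p1) ✓  (c2,p2) ✓  (c2,p4) ✓  (c2,p5) ✓  (c3,p4) ✓  (c4,p3) ✓  (c4,p4) ✓  (c4,p6) ✓
Counterexamples (restrictor pairs failing the scope): 0.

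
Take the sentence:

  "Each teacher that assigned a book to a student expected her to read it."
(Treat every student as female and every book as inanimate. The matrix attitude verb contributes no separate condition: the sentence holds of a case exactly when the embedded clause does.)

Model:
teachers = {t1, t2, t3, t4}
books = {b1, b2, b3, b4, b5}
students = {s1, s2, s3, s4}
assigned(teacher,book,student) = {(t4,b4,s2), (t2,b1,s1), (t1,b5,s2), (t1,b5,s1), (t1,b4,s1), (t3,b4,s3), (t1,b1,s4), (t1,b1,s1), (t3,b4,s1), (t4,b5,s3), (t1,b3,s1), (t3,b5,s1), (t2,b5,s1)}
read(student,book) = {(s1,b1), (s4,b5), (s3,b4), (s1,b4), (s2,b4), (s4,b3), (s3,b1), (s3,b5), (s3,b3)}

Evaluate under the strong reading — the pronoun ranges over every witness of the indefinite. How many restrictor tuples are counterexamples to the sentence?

"her" takes "a student" as antecedent and "it" takes "a book"; both are donkey pronouns co-varying with the restrictor.
Strong reading: for every (t,b,s) with assigned(t,b,s), read(s,b).
Restrictor triples: (t1,b1,s1)→read(s1,b1) ✓  (t1,b1,s4)→read(s4,b1) ✗  (t1,b3,s1)→read(s1,b3) ✗  (t1,b4,s1)→read(s1,b4) ✓  (t1,b5,s1)→read(s1,b5) ✗  (t1,b5,s2)→read(s2,b5) ✗  (t2,b1,s1)→read(s1,b1) ✓  (t2,b5,s1)→read(s1,b5) ✗  (t3,b4,s1)→read(s1,b4) ✓  (t3,b4,s3)→read(s3,b4) ✓  (t3,b5,s1)→read(s1,b5) ✗  (t4,b4,s2)→read(s2,b4) ✓  (t4,b5,s3)→read(s3,b5) ✓
Counterexamples (restrictor triples failing the scope): 6.

6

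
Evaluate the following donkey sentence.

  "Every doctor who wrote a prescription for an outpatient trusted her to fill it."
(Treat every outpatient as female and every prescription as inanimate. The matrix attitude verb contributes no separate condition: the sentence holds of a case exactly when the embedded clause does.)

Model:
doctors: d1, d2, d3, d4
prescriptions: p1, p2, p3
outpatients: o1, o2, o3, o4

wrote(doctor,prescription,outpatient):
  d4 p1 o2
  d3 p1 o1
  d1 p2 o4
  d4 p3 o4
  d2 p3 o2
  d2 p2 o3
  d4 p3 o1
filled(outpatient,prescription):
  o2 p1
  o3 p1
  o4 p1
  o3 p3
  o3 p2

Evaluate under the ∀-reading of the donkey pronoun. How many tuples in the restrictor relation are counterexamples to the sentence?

"her" takes "an outpatient" as antecedent and "it" takes "a prescription"; both are donkey pronouns co-varying with the restrictor.
Strong reading: for every (d,p,o) with wrote(d,p,o), filled(o,p).
Restrictor triples: (d1,p2,o4)→filled(o4,p2) ✗  (d2,p2,o3)→filled(o3,p2) ✓  (d2,p3,o2)→filled(o2,p3) ✗  (d3,p1,o1)→filled(o1,p1) ✗  (d4,p1,o2)→filled(o2,p1) ✓  (d4,p3,o1)→filled(o1,p3) ✗  (d4,p3,o4)→filled(o4,p3) ✗
Counterexamples (restrictor triples failing the scope): 5.

5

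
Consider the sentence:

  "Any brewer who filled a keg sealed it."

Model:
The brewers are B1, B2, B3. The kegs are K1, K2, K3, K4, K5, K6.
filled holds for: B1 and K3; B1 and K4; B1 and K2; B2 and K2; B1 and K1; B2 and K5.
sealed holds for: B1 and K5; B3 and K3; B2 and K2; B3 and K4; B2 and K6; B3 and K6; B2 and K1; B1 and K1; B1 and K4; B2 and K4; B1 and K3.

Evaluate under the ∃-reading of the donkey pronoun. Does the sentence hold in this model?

True

"it" takes "a keg" as antecedent — a donkey pronoun bound across the clause boundary.
Weak reading: every brewer b with some filled-keg has at least one filled-keg k such that sealed(b,k).
Per brewer: B1:✓  B2:✓
Every brewer in the restrictor has a witness.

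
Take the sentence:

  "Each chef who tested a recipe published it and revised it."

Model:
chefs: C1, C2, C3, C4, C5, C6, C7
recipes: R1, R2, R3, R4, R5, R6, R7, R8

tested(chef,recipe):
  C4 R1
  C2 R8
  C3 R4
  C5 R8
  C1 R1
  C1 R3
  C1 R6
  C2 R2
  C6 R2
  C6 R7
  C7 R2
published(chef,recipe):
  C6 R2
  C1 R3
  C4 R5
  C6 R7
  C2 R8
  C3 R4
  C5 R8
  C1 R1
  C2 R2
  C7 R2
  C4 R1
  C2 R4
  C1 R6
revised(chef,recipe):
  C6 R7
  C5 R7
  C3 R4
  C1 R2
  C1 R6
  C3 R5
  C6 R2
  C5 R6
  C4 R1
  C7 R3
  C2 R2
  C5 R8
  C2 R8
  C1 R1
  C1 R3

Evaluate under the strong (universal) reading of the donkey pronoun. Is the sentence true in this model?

"it" takes "a recipe" as antecedent — a donkey pronoun bound across the clause boundary.
Strong reading: for every (c,r) with tested(c,r), published(c,r) ∧ revised(c,r).
Restrictor pairs: (C1,R1) ✓  (C1,R3) ✓  (C1,R6) ✓  (C2,R2) ✓  (C2,R8) ✓  (C3,R4) ✓  (C4,R1) ✓  (C5,R8) ✓  (C6,R2) ✓  (C6,R7) ✓  (C7,R2) ✗
Counterexample: (C7,R2) is in tested but fails the scope.

False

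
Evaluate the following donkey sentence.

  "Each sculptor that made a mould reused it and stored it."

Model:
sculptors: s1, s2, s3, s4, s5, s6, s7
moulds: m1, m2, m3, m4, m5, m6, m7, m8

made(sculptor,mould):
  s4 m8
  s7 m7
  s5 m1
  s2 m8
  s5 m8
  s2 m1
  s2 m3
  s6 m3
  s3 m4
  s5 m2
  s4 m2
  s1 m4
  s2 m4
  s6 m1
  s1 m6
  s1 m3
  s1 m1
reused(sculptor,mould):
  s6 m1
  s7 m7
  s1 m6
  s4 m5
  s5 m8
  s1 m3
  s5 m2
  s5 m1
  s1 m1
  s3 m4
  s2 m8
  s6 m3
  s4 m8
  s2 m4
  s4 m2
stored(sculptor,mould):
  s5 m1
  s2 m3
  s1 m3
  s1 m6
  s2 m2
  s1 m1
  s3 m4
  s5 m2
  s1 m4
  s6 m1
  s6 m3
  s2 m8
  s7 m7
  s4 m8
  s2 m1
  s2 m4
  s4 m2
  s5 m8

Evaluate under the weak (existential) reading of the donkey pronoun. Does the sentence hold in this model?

"it" takes "a mould" as antecedent — a donkey pronoun bound across the clause boundary.
Weak reading: every sculptor s with some made-mould has at least one made-mould m such that reused(s,m) ∧ stored(s,m).
Per sculptor: s1:✓  s2:✓  s3:✓  s4:✓  s5:✓  s6:✓  s7:✓
Every sculptor in the restrictor has a witness.

True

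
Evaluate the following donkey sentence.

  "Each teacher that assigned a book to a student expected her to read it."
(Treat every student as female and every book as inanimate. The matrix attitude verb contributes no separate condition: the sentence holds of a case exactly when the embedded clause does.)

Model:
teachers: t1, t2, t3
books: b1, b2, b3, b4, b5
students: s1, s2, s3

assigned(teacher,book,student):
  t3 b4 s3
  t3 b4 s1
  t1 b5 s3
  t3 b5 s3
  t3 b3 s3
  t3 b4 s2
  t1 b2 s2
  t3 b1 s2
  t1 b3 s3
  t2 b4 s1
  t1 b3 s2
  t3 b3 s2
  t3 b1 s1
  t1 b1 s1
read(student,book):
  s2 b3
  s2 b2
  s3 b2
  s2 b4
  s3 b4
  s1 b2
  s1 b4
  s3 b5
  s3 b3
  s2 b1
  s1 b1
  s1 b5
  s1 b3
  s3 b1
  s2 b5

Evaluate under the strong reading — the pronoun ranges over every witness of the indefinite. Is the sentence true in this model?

"her" takes "a student" as antecedent and "it" takes "a book"; both are donkey pronouns co-varying with the restrictor.
Strong reading: for every (t,b,s) with assigned(t,b,s), read(s,b).
Restrictor triples: (t1,b1,s1)→read(s1,b1) ✓  (t1,b2,s2)→read(s2,b2) ✓  (t1,b3,s2)→read(s2,b3) ✓  (t1,b3,s3)→read(s3,b3) ✓  (t1,b5,s3)→read(s3,b5) ✓  (t2,b4,s1)→read(s1,b4) ✓  (t3,b1,s1)→read(s1,b1) ✓  (t3,b1,s2)→read(s2,b1) ✓  (t3,b3,s2)→read(s2,b3) ✓  (t3,b3,s3)→read(s3,b3) ✓  (t3,b4,s1)→read(s1,b4) ✓  (t3,b4,s2)→read(s2,b4) ✓  (t3,b4,s3)→read(s3,b4) ✓  (t3,b5,s3)→read(s3,b5) ✓
Every restrictor triple satisfies the scope.

True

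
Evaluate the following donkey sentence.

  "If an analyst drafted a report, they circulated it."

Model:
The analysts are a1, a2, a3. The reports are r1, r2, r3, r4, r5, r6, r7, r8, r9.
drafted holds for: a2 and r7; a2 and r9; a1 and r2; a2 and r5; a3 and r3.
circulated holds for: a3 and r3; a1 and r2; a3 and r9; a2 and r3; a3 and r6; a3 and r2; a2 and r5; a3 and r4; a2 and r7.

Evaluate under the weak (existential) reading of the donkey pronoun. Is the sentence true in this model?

True

"it" takes "a report" as antecedent — a donkey pronoun bound across the clause boundary.
Weak reading: every analyst a with some drafted-report has at least one drafted-report r such that circulated(a,r).
Per analyst: a1:✓  a2:✓  a3:✓
Every analyst in the restrictor has a witness.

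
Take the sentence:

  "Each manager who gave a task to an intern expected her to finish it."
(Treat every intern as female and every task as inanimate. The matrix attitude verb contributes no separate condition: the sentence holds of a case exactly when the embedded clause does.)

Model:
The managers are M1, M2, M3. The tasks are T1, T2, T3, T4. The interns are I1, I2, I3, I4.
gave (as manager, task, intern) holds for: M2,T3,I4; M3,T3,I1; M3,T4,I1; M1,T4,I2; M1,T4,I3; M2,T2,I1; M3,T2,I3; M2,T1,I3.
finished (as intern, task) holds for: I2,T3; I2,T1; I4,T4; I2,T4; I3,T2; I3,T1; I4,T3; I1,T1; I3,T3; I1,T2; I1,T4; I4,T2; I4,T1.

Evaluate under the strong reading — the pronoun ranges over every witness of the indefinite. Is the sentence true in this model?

False

"her" takes "an intern" as antecedent and "it" takes "a task"; both are donkey pronouns co-varying with the restrictor.
Strong reading: for every (m,t,i) with gave(m,t,i), finished(i,t).
Restrictor triples: (M1,T4,I2)→finished(I2,T4) ✓  (M1,T4,I3)→finished(I3,T4) ✗  (M2,T1,I3)→finished(I3,T1) ✓  (M2,T2,I1)→finished(I1,T2) ✓  (M2,T3,I4)→finished(I4,T3) ✓  (M3,T2,I3)→finished(I3,T2) ✓  (M3,T3,I1)→finished(I1,T3) ✗  (M3,T4,I1)→finished(I1,T4) ✓
Counterexample: (M1,T4,I3) — finished(I3,T4) does not hold.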